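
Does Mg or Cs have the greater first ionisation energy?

Mg

Mg is in period 3, group 2; Cs is in period 6, group 1.
Across a period the outer electron is held more tightly (higher IE₁); down a group it sits in a higher shell, more shielded, and comes off more easily.
Here both period and group differ, so the two effects have to be weighed against each other.
Mg > Cs: relative to Cs, both the across-period and down-group shifts push Mg's first ionization energy up.
Tabulated first ionization energy (kJ/mol): Mg 738, Cs 376.
So Mg has the greater first ionisation energy (Mg > Cs).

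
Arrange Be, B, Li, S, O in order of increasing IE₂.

The second ionization energy removes an electron from the +1 ion. For each element: Be⁺ still has 1 valence electron; B⁺ still has 2 valence electrons; Li⁺ is the bare [He] core; S⁺ still has 5 valence electrons; O⁺ still has 5 valence electrons.
Breaking into a closed-shell core is much more expensive than removing a leftover valence electron — Li has the largest IE_2 here.
Valence configurations: Be⁺ [He]2s¹, B⁺ [He]2s², S⁺ [Ne]3s²3p³, O⁺ [He]2s²2p³.
Approximate IE_2 values (kJ/mol): Be 1757, B 2427, Li 7298, S 2252, O 3388.
Overall IE_2 order: Be < S < B < O < Li.

Be < S < B < O < Li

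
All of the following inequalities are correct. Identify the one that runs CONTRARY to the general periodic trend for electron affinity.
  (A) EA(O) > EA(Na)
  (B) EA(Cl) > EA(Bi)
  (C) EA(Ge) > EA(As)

(C)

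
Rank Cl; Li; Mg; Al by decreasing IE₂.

Li > Cl > Al > Mg

Consider each +1 ion: Cl⁺ still has 6 valence electrons; Li⁺ is the bare [He] core; Mg⁺ still has 1 valence electron; Al⁺ still has 2 valence electrons.
Pulling an electron out of a noble-gas core costs far more than removing a remaining valence electron, so Li sits at the high end of IE_2.
Valence configurations: Cl⁺ [Ne]3s²3p⁴, Mg⁺ [Ne]3s¹, Al⁺ [Ne]3s².
Tabulated IE_2 (kJ/mol): Cl 2298, Li 7298, Mg 1451, Al 1817.
Putting it together, IE_2: Mg < Al < Cl < Li.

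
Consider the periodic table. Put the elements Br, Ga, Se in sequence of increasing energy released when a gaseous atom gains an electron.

Ga < Se < Br

Atoms with high Z_eff and room in the valence shell (especially the halogens) have the most exothermic electron affinities.
All lie in period 4, so electron affinity increases left to right.
So from lowest to highest: Ga < Se < Br.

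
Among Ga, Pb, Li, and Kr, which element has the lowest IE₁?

Li

Li is in period 2, group 1; Ga is in period 4, group 13; Kr is in period 4, group 18; Pb is in period 6, group 14.
Removing the outermost electron gets harder across a period and easier down a group.
Here both period and group differ, so the two effects have to be weighed against each other.
Ga > Li: the two effects oppose for this pair; the across-period effect wins (579 vs 520 kJ/mol).
Pb > Ga: period and group pull opposite ways; the across-period shift dominates (716 vs 579 kJ/mol).
Kr > Pb: both effects reinforce here, so Kr is clearly the higher of the two.
Approximate values (kJ/mol): Li 520, Ga 579, Kr 1351, Pb 716.
The lowest IE₁ among these belongs to Li.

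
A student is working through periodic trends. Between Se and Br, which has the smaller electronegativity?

Se is in period 4, group 16; Br is in period 4, group 17.
Smaller atoms with higher effective nuclear charge are more electronegative.
All lie in period 4, so electronegativity increases left to right.
So Se has the smaller electronegativity (Se < Br).

Se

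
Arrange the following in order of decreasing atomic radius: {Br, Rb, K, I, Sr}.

K is in period 4, group 1; Br is in period 4, group 17; Rb is in period 5, group 1; Sr is in period 5, group 2; I is in period 5, group 17.
Radius decreases left→right (rising Z_eff, same n) and increases top→bottom (higher n).
These span different periods and groups, so the two trends combine.
I > Br: I sits below Br in group 17, so the down-group effect alone puts I larger.
Sr > I: both are in period 5; the period trend gives Sr the larger value.
K > Sr: the two effects oppose for this pair; the across-period effect wins (196 vs 185 pm).
Rb > K: Rb sits below K in group 1, so the down-group effect alone puts Rb larger.
Approximate values (pm): K 196, Br 114, Rb 210, Sr 185, I 133.
So from largest to smallest: Rb > K > Sr > I > Br.

Rb > K > Sr > I > Br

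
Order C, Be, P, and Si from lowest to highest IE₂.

IE_2 is the cost of taking one more electron from the +1 cation: C⁺ still has 3 valence electrons; Be⁺ still has 1 valence electron; P⁺ still has 4 valence electrons; Si⁺ still has 3 valence electrons.
All are still removing valence electrons, so compare the +1 ions as you would atoms: IE_2 generally rises across a period (higher Z_eff) and falls down a group (larger shell), subject to the usual subshell exceptions.
Valence configurations: C⁺ [He]2s²2p¹, Be⁺ [He]2s¹, P⁺ [Ne]3s²3p², Si⁺ [Ne]3s²3p¹.
Approximate IE_2 values (kJ/mol): C 2353, Be 1757, P 1907, Si 1577.
Overall IE_2 order: Si < Be < P < C.

Si < Be < P < C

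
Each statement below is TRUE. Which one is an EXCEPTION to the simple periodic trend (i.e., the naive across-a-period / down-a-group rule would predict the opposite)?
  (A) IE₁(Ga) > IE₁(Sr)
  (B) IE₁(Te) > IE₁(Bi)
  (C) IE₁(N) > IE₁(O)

The general trend: IE₁ increases across a period and decreases down a group.
(A) Ga (period 4, group 13) vs Sr (period 5, group 2): the stated order agrees with the simple trend.
(B) Te (period 5, group 16) vs Bi (period 6, group 15): the stated order agrees with the simple trend.
(C) N (period 2, group 15) vs O (period 2, group 16): the stated order contradicts the simple trend.
The exception is (C): pairing an electron in O's 2p⁴ costs repulsion energy, so O ionizes more easily than half-filled N (2p³).

(C)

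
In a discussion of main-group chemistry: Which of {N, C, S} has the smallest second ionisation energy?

S

IE_2 is the cost of taking one more electron from the +1 cation: N⁺ still has 4 valence electrons; C⁺ still has 3 valence electrons; S⁺ still has 5 valence electrons.
All are still removing valence electrons, so compare the +1 ions as you would atoms: IE_2 generally rises across a period (higher Z_eff) and falls down a group (larger shell), subject to the usual subshell exceptions.
Valence configurations: N⁺ [He]2s²2p², C⁺ [He]2s²2p¹, S⁺ [Ne]3s²3p³.
Tabulated IE_2 (kJ/mol): N 2856, C 2353, S 2252.
Putting it together, IE_2: S < C < N.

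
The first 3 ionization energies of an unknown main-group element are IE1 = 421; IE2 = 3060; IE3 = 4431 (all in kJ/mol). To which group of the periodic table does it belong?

Look for the largest jump between consecutive ionization energies: IE2/IE1 ≈ 7.3, far larger than any earlier ratio.
That jump marks the point where a core electron is being removed. So the atom has 1 valence electron.
A main-group element with 1 valence electron is in group 1.

Group 1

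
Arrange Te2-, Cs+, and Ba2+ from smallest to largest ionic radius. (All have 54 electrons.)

All of these have 54 electrons, so size is governed by nuclear charge alone: the more protons, the stronger the pull on the same electron cloud, and the smaller the ion.
Nuclear charges: Ba2+ (Z=56), Cs+ (Z=55), Te2- (Z=52).
Smallest to largest: Ba2+ < Cs+ < Te2-.

Ba2+, Cs+, Te2-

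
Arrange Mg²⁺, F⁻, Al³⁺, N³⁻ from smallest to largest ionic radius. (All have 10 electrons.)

All of these have 10 electrons, so size is governed by nuclear charge alone: the more protons, the stronger the pull on the same electron cloud, and the smaller the ion.
Nuclear charges: Al³⁺ (Z=13), Mg²⁺ (Z=12), F⁻ (Z=9), N³⁻ (Z=7).
Smallest to largest: Al³⁺ < Mg²⁺ < F⁻ < N³⁻.

Al³⁺ < Mg²⁺ < F⁻ < N³⁻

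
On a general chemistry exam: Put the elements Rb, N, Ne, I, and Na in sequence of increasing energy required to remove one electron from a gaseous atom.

Rb, Na, I, N, Ne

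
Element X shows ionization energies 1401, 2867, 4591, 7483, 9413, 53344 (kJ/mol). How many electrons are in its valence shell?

Look for the largest jump between consecutive ionization energies: IE6/IE5 ≈ 5.7, far larger than any earlier ratio.
That jump marks the point where a core electron is being removed. So the atom has 5 valence electrons.

5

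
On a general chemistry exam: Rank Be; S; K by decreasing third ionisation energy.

Be > K > S

IE_3 is the cost of taking one more electron from the +2 cation: Be²⁺ is the bare [He] core; S²⁺ still has 4 valence electrons; K²⁺ is already 1 electron into the core.
Core electrons are held far more tightly than valence electrons, so K and Be top the IE_3 order.
Approximate IE_3 values (kJ/mol): Be 14849, S 3357, K 4420.
Putting it together, IE_3: S < K < Be.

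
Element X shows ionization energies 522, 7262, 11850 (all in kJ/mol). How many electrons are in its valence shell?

1

Look for the largest jump between consecutive ionization energies: IE2/IE1 ≈ 13.9, far larger than any earlier ratio.
That jump marks the point where a core electron is being removed. So the atom has 1 valence electron.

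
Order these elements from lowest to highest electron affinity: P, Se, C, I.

P < C < Se < I

C is in period 2, group 14; P is in period 3, group 15; Se is in period 4, group 16; I is in period 5, group 17.
Atoms with high Z_eff and room in the valence shell (especially the halogens) have the most exothermic electron affinities.
A diagonal step moves right (one effect) and down (the opposite effect) at once.
C > P: the two effects oppose for this pair; the down-group effect wins (122 vs 72 kJ/mol).
Se > C: the two effects oppose for this pair; the across-period effect wins (195 vs 122 kJ/mol).
I > Se: period and group pull opposite ways; the across-period shift dominates (295 vs 195 kJ/mol).
Tabulated electron affinity (kJ/mol): C 122, P 72, Se 195, I 295.
So from lowest to highest: P < C < Se < I.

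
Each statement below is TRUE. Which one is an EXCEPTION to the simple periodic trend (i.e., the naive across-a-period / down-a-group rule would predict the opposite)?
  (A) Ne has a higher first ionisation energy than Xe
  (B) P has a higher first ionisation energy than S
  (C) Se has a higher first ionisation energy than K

The general trend: first ionisation energy increases across a period and decreases down a group.
(A) Ne (period 2, group 18) vs Xe (period 5, group 18): the stated order agrees with the simple trend.
(B) P (period 3, group 15) vs S (period 3, group 16): the stated order contradicts the simple trend.
(C) Se (period 4, group 16) vs K (period 4, group 1): the stated order agrees with the simple trend.
The exception is (B): S (3p⁴) ionizes more easily than half-filled P (3p³) because the paired 3p electron in S is pushed out by e⁻–e⁻ repulsion.

(B)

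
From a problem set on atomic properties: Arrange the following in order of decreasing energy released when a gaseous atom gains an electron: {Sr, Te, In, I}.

I, Te, In, Sr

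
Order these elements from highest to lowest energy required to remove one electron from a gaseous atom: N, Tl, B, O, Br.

IE₁ increases left→right with effective nuclear charge and decreases top→bottom as the valence shell moves farther out.
Neither a single period nor a single group — weigh both effects.
B > Tl: B sits above Tl in group 13, so the down-group effect alone puts B higher.
Br > B: period and group pull opposite ways; the across-period shift dominates (1140 vs 801 kJ/mol).
O > Br: period and group pull opposite ways; the down-group shift dominates (1314 vs 1140 kJ/mol).
N > O: this pair runs against the simple trend — see the exception note.
Note the exception: N has a higher first ionization energy than O, contrary to the simple trend — pairing an electron in O's 2p⁴ costs repulsion energy, so O ionizes more easily than half-filled N (2p³).
For reference (kJ/mol): B 801, N 1402, O 1314, Br 1140, Tl 589.
So from highest to lowest: N > O > Br > B > Tl.

N > O > Br > B > Tl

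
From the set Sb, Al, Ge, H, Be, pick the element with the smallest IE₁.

Al

H is in period 1, group 1; Be is in period 2, group 2; Al is in period 3, group 13; Ge is in period 4, group 14; Sb is in period 5, group 15.
Across a period the outer electron is held more tightly (higher IE₁); down a group it sits in a higher shell, more shielded, and comes off more easily.
These sit on a diagonal, where the across-period and down-group effects partly cancel.
Ge > Al: the two effects oppose for this pair; the across-period effect wins (762 vs 578 kJ/mol).
Sb > Ge: the two effects oppose for this pair; the across-period effect wins (831 vs 762 kJ/mol).
Be > Sb: the two effects oppose for this pair; the down-group effect wins (900 vs 831 kJ/mol).
H > Be: the two effects oppose for this pair; the down-group effect wins (1312 vs 900 kJ/mol).
Tabulated first ionization energy (kJ/mol): H 1312, Be 900, Al 578, Ge 762, Sb 831.
The smallest IE₁ among these belongs to Al.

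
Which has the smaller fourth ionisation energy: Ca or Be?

Ca

After 3 electrons have been removed, what remains? Ca³⁺ is already 1 electron into the core; Be³⁺ is already 1 electron into the core.
All of these are removing an electron from a noble-gas core or deeper; the smaller core (lower principal quantum number) is held far more tightly, and within a period the higher nuclear charge binds the same core more tightly.
The numbers (kJ/mol): Ca 6491, Be 21007.
Overall IE_4 order: Ca < Be.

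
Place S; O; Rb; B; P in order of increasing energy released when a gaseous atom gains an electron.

B, Rb, P, O, S

B is in period 2, group 13; O is in period 2, group 16; P is in period 3, group 15; S is in period 3, group 16; Rb is in period 5, group 1.
EA tends to increase across a period and decrease down a group, though the pattern is less regular than for IE or radius.
These span different periods and groups, so the two trends combine.
Rb > B: this pair runs against the simple trend — see the exception note.
P > Rb: relative to Rb, both the across-period and down-group shifts push P's electron affinity up.
O > P: relative to P, both the across-period and down-group shifts push O's electron affinity up.
S > O: this pair runs against the simple trend — see the exception note.
Note the exception: Rb has a higher electron affinity than B, contrary to the simple trend — B's ns²np¹ configuration gives only a small electron affinity — the sparsely filled np subshell binds an added electron weakly.
Note the exception: S has a higher electron affinity than O, contrary to the simple trend — the compact 2p subshell of O repels the added electron more than S's larger 3p does.
Tabulated electron affinity (kJ/mol): B 27, O 141, P 72, S 200, Rb 47.
So from lowest to highest: B < Rb < P < O < S.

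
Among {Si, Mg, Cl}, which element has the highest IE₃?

Mg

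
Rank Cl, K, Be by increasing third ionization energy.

Cl, K, Be

IE_3 is the cost of taking one more electron from the +2 cation: Cl²⁺ still has 5 valence electrons; K²⁺ is already 1 electron into the core; Be²⁺ is the bare [He] core.
Breaking into a closed-shell core is much more expensive than removing a leftover valence electron — K and Be have the largest IE_3 here.
Approximate IE_3 values (kJ/mol): Cl 3822, K 4420, Be 14849.
Putting it together, IE_3: Cl < K < Be.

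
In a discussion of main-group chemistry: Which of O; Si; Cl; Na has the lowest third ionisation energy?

The third ionization energy removes an electron from the +2 ion. For each element: O²⁺ still has 4 valence electrons; Si²⁺ still has 2 valence electrons; Cl²⁺ still has 5 valence electrons; Na²⁺ is already 1 electron into the core.
Breaking into a closed-shell core is much more expensive than removing a leftover valence electron — Na has the largest IE_3 here.
Valence configurations: O²⁺ [He]2s²2p², Si²⁺ [Ne]3s², Cl²⁺ [Ne]3s²3p³.
The numbers (kJ/mol): O 5300, Si 3232, Cl 3822, Na 6910.
Putting it together, IE_3: Si < Cl < O < Na.

Si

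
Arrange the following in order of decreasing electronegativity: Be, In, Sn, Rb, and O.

O > Sn > In > Be > Rb

Be is in period 2, group 2; O is in period 2, group 16; Rb is in period 5, group 1; In is in period 5, group 13; Sn is in period 5, group 14.
EN rises left→right (higher Z_eff, smaller atoms) and falls top→bottom (larger, more shielded atoms).
Neither a single period nor a single group — weigh both effects.
Be > Rb: both effects reinforce here, so Be is clearly the higher of the two.
In > Be: the two effects oppose for this pair; the across-period effect wins (1.78 vs 1.57).
Sn > In: Sn lies to the right of In in period 5, so the across-period effect alone puts Sn higher.
O > Sn: relative to Sn, both the across-period and down-group shifts push O's electronegativity up.
Approximate values (Pauling): Be 1.57, O 3.44, Rb 0.82, In 1.78, Sn 1.96.
So from highest to lowest: O > Sn > In > Be > Rb.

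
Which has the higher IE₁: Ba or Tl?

Tl

Ba is in period 6, group 2; Tl is in period 6, group 13.
Across a period the outer electron is held more tightly (higher IE₁); down a group it sits in a higher shell, more shielded, and comes off more easily.
All lie in period 6, so first ionization energy increases left to right.
So Tl has the higher IE₁ (Tl > Ba).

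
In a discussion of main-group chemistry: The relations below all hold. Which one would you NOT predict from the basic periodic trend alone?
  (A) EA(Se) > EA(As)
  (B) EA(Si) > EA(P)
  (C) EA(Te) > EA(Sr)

The general trend: electron affinity increases across a period and decreases down a group.
(A) Se (period 4, group 16) vs As (period 4, group 15): the stated order agrees with the simple trend.
(B) Si (period 3, group 14) vs P (period 3, group 15): the stated order contradicts the simple trend.
(C) Te (period 5, group 16) vs Sr (period 5, group 2): the stated order agrees with the simple trend.
The exception is (B): adding an electron to P's half-filled 3p³ is unfavourable, so Si (3p²) has the more exothermic EA.

(B)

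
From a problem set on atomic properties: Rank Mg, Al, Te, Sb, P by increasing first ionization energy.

Al < Mg < Sb < Te < P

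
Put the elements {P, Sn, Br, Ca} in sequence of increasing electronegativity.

EN rises left→right (higher Z_eff, smaller atoms) and falls top→bottom (larger, more shielded atoms).
Neither a single period nor a single group — weigh both effects.
Sn > Ca: period and group pull opposite ways; the across-period shift dominates (1.96 vs 1.00).
P > Sn: both effects reinforce here, so P is clearly the higher of the two.
Br > P: period and group pull opposite ways; the across-period shift dominates (2.96 vs 2.19).
For reference (Pauling): P 2.19, Ca 1.00, Br 2.96, Sn 1.96.
So from lowest to highest: Ca < Sn < P < Br.

Ca < Sn < P < Br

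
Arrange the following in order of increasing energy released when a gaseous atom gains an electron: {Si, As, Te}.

As, Si, Te

Si is in period 3, group 14; As is in period 4, group 15; Te is in period 5, group 16.
Adding an electron releases more energy for atoms nearer the top right (short of the noble gases).
A diagonal step moves right (one effect) and down (the opposite effect) at once.
Si > As: the two effects oppose for this pair; the down-group effect wins (134 vs 78 kJ/mol).
Te > Si: the two effects oppose for this pair; the across-period effect wins (190 vs 134 kJ/mol).
For reference (kJ/mol): Si 134, As 78, Te 190.
So from lowest to highest: As < Si < Te.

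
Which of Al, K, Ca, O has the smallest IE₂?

Ca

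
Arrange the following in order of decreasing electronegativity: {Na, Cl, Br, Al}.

Na is in period 3, group 1; Al is in period 3, group 13; Cl is in period 3, group 17; Br is in period 4, group 17.
Atoms toward the upper right of the periodic table pull bonding electrons most strongly.
These span different periods and groups, so the two trends combine.
Al > Na: Al lies to the right of Na in period 3, so the across-period effect alone puts Al higher.
Br > Al: period and group pull opposite ways; the across-period shift dominates (2.96 vs 1.61).
Cl > Br: Cl sits above Br in group 17, so the down-group effect alone puts Cl higher.
Approximate values (Pauling): Na 0.93, Al 1.61, Cl 3.16, Br 2.96.
So from highest to lowest: Cl > Br > Al > Na.

Cl, Br, Al, Na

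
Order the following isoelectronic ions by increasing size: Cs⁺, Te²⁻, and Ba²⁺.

All of these have 54 electrons, so size is governed by nuclear charge alone: the more protons, the stronger the pull on the same electron cloud, and the smaller the ion.
Nuclear charges: Ba²⁺ (Z=56), Cs⁺ (Z=55), Te²⁻ (Z=52).
Smallest to largest: Ba²⁺ < Cs⁺ < Te²⁻.

Ba²⁺, Cs⁺, Te²⁻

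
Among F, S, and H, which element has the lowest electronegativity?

H

H is in period 1, group 1; F is in period 2, group 17; S is in period 3, group 16.
EN rises left→right (higher Z_eff, smaller atoms) and falls top→bottom (larger, more shielded atoms).
Neither a single period nor a single group — weigh both effects.
S > H: the two effects oppose for this pair; the across-period effect wins (2.58 vs 2.20).
F > S: relative to S, both the across-period and down-group shifts push F's electronegativity up.
Tabulated electronegativity (Pauling): H 2.20, F 3.98, S 2.58.
The lowest electronegativity among these belongs to H.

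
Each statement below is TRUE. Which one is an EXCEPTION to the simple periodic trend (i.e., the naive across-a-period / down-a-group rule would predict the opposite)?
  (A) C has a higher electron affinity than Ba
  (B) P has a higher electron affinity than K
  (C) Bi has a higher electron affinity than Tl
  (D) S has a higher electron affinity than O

The general trend: electron affinity increases across a period and decreases down a group.
(A) C (period 2, group 14) vs Ba (period 6, group 2): the stated order agrees with the simple trend.
(B) P (period 3, group 15) vs K (period 4, group 1): the stated order agrees with the simple trend.
(C) Bi (period 6, group 15) vs Tl (period 6, group 13): the stated order agrees with the simple trend.
(D) S (period 3, group 16) vs O (period 2, group 16): the stated order contradicts the simple trend.
The exception is (D): the compact 2p subshell of O repels the added electron more than S's larger 3p does.

(D)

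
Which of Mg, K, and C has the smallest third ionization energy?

K

IE_3 is the cost of taking one more electron from the +2 cation: Mg²⁺ is the bare [Ne] core; K²⁺ is already 1 electron into the core; C²⁺ still has 2 valence electrons.
Usually core removal costs more than valence removal, but here the competition is close: a tightly held n=2 valence electron can cost more to remove than an n=3 core electron, so the actual values have to decide it.
Tabulated IE_3 (kJ/mol): Mg 7733, K 4420, C 4620.
So the third ionization energies run K < C < Mg.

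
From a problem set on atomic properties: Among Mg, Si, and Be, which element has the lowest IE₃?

The third ionization energy removes an electron from the +2 ion. For each element: Mg²⁺ is the bare [Ne] core; Si²⁺ still has 2 valence electrons; Be²⁺ is the bare [He] core.
Pulling an electron out of a noble-gas core costs far more than removing a remaining valence electron, so Mg and Be sit at the high end of IE_3.
The numbers (kJ/mol): Mg 7733, Si 3232, Be 14849.
Overall IE_3 order: Si < Mg < Be.

Si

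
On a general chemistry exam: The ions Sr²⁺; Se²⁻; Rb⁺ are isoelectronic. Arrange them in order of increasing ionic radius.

All of these have 36 electrons, so size is governed by nuclear charge alone: the more protons, the stronger the pull on the same electron cloud, and the smaller the ion.
Nuclear charges: Sr²⁺ (Z=38), Rb⁺ (Z=37), Se²⁻ (Z=34).
Smallest to largest: Sr²⁺ < Rb⁺ < Se²⁻.

Sr²⁺ < Rb⁺ < Se²⁻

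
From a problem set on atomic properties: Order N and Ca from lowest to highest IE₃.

N < Ca

Consider each +2 ion: N²⁺ still has 3 valence electrons; Ca²⁺ is the bare [Ar] core.
Breaking into a closed-shell core is much more expensive than removing a leftover valence electron — Ca has the largest IE_3 here.
Tabulated IE_3 (kJ/mol): N 4578, Ca 4912.
Hence IE_3: N < Ca.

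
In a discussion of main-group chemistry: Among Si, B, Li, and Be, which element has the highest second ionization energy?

The second ionization energy removes an electron from the +1 ion. For each element: Si⁺ still has 3 valence electrons; B⁺ still has 2 valence electrons; Li⁺ is the bare [He] core; Be⁺ still has 1 valence electron.
Core electrons are held far more tightly than valence electrons, so Li tops the IE_2 order.
Valence configurations: Si⁺ [Ne]3s²3p¹, B⁺ [He]2s², Be⁺ [He]2s¹.
Approximate IE_2 values (kJ/mol): Si 1577, B 2427, Li 7298, Be 1757.
Overall IE_2 order: Si < Be < B < Li.

Li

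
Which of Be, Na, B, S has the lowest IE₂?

Be

The second ionization energy removes an electron from the +1 ion. For each element: Be⁺ still has 1 valence electron; Na⁺ is the bare [Ne] core; B⁺ still has 2 valence electrons; S⁺ still has 5 valence electrons.
Breaking into a closed-shell core is much more expensive than removing a leftover valence electron — Na has the largest IE_2 here.
Valence configurations: Be⁺ [He]2s¹, B⁺ [He]2s², S⁺ [Ne]3s²3p³.
Approximate IE_2 values (kJ/mol): Be 1757, Na 4562, B 2427, S 2252.
Putting it together, IE_2: Be < S < B < Na.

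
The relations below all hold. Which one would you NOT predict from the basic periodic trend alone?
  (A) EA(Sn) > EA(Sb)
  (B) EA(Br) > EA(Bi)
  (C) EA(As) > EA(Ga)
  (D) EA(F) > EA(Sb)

(A)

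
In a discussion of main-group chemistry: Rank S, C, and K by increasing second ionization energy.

S < C < K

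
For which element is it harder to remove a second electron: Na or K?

Na

The second ionization energy removes an electron from the +1 ion. For each element: Na⁺ is the bare [Ne] core; K⁺ is the bare [Ar] core.
All of these are removing an electron from a noble-gas core or deeper; the smaller core (lower principal quantum number) is held far more tightly, and within a period the higher nuclear charge binds the same core more tightly.
Approximate IE_2 values (kJ/mol): Na 4562, K 3052.
Hence IE_2: K < Na.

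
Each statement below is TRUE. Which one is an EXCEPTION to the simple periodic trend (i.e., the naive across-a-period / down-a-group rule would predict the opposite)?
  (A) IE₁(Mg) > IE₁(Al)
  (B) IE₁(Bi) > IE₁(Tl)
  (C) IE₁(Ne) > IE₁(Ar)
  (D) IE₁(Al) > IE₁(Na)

(A)

The general trend: first ionization energy increases across a period and decreases down a group.
(A) Mg (period 3, group 2) vs Al (period 3, group 13): the stated order contradicts the simple trend.
(B) Bi (period 6, group 15) vs Tl (period 6, group 13): the stated order agrees with the simple trend.
(C) Ne (period 2, group 18) vs Ar (period 3, group 18): the stated order agrees with the simple trend.
(D) Al (period 3, group 13) vs Na (period 3, group 1): the stated order agrees with the simple trend.
The exception is (A): Al's single 3p electron is easier to remove than one from Mg's filled 3s².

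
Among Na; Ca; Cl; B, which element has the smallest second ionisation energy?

Ca

After 1 electron has been removed, what remains? Na⁺ is the bare [Ne] core; Ca⁺ still has 1 valence electron; Cl⁺ still has 6 valence electrons; B⁺ still has 2 valence electrons.
Core electrons are held far more tightly than valence electrons, so Na tops the IE_2 order.
Valence configurations: Ca⁺ [Ar]4s¹, Cl⁺ [Ne]3s²3p⁴, B⁺ [He]2s².
The numbers (kJ/mol): Na 4562, Ca 1145, Cl 2298, B 2427.
Hence IE_2: Ca < Cl < B < Na.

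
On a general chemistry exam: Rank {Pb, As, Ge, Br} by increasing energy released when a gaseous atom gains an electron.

Pb, As, Ge, Br

Electron affinity generally becomes more exothermic across a period toward the halogens and less exothermic down a group.
These span different periods and groups, so the two trends combine.
As > Pb: relative to Pb, both the across-period and down-group shifts push As's electron affinity up.
Ge > As: this pair runs against the simple trend — see the exception note.
Br > Ge: both are in period 4; the period trend gives Br the larger value.
Note the exception: Ge has a higher electron affinity than As, contrary to the simple trend — adding an electron to As's half-filled 4p³ is unfavourable, so Ge (4p²) has the more exothermic EA.
Tabulated electron affinity (kJ/mol): Ge 119, As 78, Br 325, Pb 35.
So from lowest to highest: Pb < As < Ge < Br.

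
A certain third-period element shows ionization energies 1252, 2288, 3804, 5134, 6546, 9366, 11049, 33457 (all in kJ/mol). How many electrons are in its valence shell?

7

Look for the largest jump between consecutive ionization energies: IE8/IE7 ≈ 3.0, far larger than any earlier ratio.
That jump marks the point where a core electron is being removed. So the atom has 7 valence electrons.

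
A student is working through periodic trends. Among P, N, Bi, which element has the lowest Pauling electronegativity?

N is in period 2, group 15; P is in period 3, group 15; Bi is in period 6, group 15.
Electronegativity increases across a period and decreases down a group, tracking effective nuclear charge and atomic size.
All are in group 15, so electronegativity increases up the group.
The lowest Pauling electronegativity among these belongs to Bi.

Bi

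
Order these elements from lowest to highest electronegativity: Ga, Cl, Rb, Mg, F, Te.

F is in period 2, group 17; Mg is in period 3, group 2; Cl is in period 3, group 17; Ga is in period 4, group 13; Rb is in period 5, group 1; Te is in period 5, group 16.
EN rises left→right (higher Z_eff, smaller atoms) and falls top→bottom (larger, more shielded atoms).
Here both period and group differ, so the two effects have to be weighed against each other.
Mg > Rb: both effects reinforce here, so Mg is clearly the higher of the two.
Ga > Mg: the two effects oppose for this pair; the across-period effect wins (1.81 vs 1.31).
Te > Ga: the two effects oppose for this pair; the across-period effect wins (2.10 vs 1.81).
Cl > Te: both effects reinforce here, so Cl is clearly the higher of the two.
F > Cl: they share group 17; the group trend gives F the larger value.
Tabulated electronegativity (Pauling): F 3.98, Mg 1.31, Cl 3.16, Ga 1.81, Rb 0.82, Te 2.10.
So from lowest to highest: Rb < Mg < Ga < Te < Cl < F.

Rb < Mg < Ga < Te < Cl < F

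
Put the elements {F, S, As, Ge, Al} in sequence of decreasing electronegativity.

F, S, As, Ge, Al

EN rises left→right (higher Z_eff, smaller atoms) and falls top→bottom (larger, more shielded atoms).
Here both period and group differ, so the two effects have to be weighed against each other.
Ge > Al: the two effects oppose for this pair; the across-period effect wins (2.01 vs 1.61).
As > Ge: both are in period 4; the period trend gives As the larger value.
S > As: both effects reinforce here, so S is clearly the higher of the two.
F > S: relative to S, both the across-period and down-group shifts push F's electronegativity up.
For reference (Pauling): F 3.98, Al 1.61, S 2.58, Ge 2.01, As 2.18.
So from highest to lowest: F > S > As > Ge > Al.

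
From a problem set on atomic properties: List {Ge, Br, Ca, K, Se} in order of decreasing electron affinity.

K is in period 4, group 1; Ca is in period 4, group 2; Ge is in period 4, group 14; Se is in period 4, group 16; Br is in period 4, group 17.
Adding an electron releases more energy for atoms nearer the top right (short of the noble gases).
All lie in period 4; the across-period trend (electron affinity increases left to right) applies, with the exception below.
Note the exception: K has a higher electron affinity than Ca, contrary to the simple trend — adding an electron to Ca (ns²) has to open a new, higher-energy np subshell, which is unfavourable.
Approximate values (kJ/mol): K 48, Ca 2, Ge 119, Se 195, Br 325.
So from highest to lowest: Br > Se > Ge > K > Ca.

Br > Se > Ge > K > Ca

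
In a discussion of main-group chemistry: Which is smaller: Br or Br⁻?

Forming Br⁻ adds 1 electron to Br. More electron–electron repulsion in the same shell, with unchanged nuclear charge, lets the cloud expand.
An anion is larger than its parent atom: Br⁻ > Br.

Br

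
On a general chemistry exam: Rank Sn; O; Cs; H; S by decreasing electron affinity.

S > O > Sn > H > Cs

Electron affinity generally becomes more exothermic across a period toward the halogens and less exothermic down a group.
Neither a single period nor a single group — weigh both effects.
H > Cs: H sits above Cs in group 1, so the down-group effect alone puts H higher.
Sn > H: period and group pull opposite ways; the across-period shift dominates (107 vs 73 kJ/mol).
O > Sn: both effects reinforce here, so O is clearly the higher of the two.
S > O: this pair runs against the simple trend — see the exception note.
Note the exception: S has a higher electron affinity than O, contrary to the simple trend — the compact 2p subshell of O repels the added electron more than S's larger 3p does.
Tabulated electron affinity (kJ/mol): H 73, O 141, S 200, Sn 107, Cs 46.
So from highest to lowest: S > O > Sn > H > Cs.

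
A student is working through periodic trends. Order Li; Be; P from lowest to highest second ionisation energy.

Be, P, Li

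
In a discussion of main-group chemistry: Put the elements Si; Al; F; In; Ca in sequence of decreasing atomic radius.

Ca > In > Al > Si > F

F is in period 2, group 17; Al is in period 3, group 13; Si is in period 3, group 14; Ca is in period 4, group 2; In is in period 5, group 13.
Atomic radius shrinks across a period as nuclear charge pulls the same shell inward, and grows down a group as new shells are added.
These span different periods and groups, so the two trends combine.
Si > F: relative to F, both the across-period and down-group shifts push Si's atomic radius up.
Al > Si: both are in period 3; the period trend gives Al the larger value.
In > Al: In sits below Al in group 13, so the down-group effect alone puts In larger.
Ca > In: period and group pull opposite ways; the across-period shift dominates (171 vs 142 pm).
For reference (pm): F 64, Al 126, Si 116, Ca 171, In 142.
So from largest to smallest: Ca > In > Al > Si > F.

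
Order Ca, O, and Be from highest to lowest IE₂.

O > Be > Ca

The second ionization energy removes an electron from the +1 ion. For each element: Ca⁺ still has 1 valence electron; O⁺ still has 5 valence electrons; Be⁺ still has 1 valence electron.
All are still removing valence electrons, so compare the +1 ions as you would atoms: IE_2 generally rises across a period (higher Z_eff) and falls down a group (larger shell), subject to the usual subshell exceptions.
Valence configurations: Ca⁺ [Ar]4s¹, O⁺ [He]2s²2p³, Be⁺ [He]2s¹.
The numbers (kJ/mol): Ca 1145, O 3388, Be 1757.
Overall IE_2 order: Ca < Be < O.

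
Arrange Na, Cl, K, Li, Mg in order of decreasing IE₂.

After 1 electron has been removed, what remains? Na⁺ is the bare [Ne] core; Cl⁺ still has 6 valence electrons; K⁺ is the bare [Ar] core; Li⁺ is the bare [He] core; Mg⁺ still has 1 valence electron.
Breaking into a closed-shell core is much more expensive than removing a leftover valence electron — K, Na and Li have the largest IE_2 here.
Valence configurations: Cl⁺ [Ne]3s²3p⁴, Mg⁺ [Ne]3s¹.
Approximate IE_2 values (kJ/mol): Na 4562, Cl 2298, K 3052, Li 7298, Mg 1451.
Overall IE_2 order: Mg < Cl < K < Na < Li.

Li > Na > K > Cl > Mg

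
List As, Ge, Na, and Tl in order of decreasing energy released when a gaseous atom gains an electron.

Ge > As > Na > Tl

Na is in period 3, group 1; Ge is in period 4, group 14; As is in period 4, group 15; Tl is in period 6, group 13.
EA tends to increase across a period and decrease down a group, though the pattern is less regular than for IE or radius.
Here both period and group differ, so the two effects have to be weighed against each other.
Na > Tl: the two effects oppose for this pair; the down-group effect wins (53 vs 19 kJ/mol).
As > Na: period and group pull opposite ways; the across-period shift dominates (78 vs 53 kJ/mol).
Ge > As: this pair runs against the simple trend — see the exception note.
Note the exception: Ge has a higher electron affinity than As, contrary to the simple trend — adding an electron to As's half-filled 4p³ is unfavourable, so Ge (4p²) has the more exothermic EA.
For reference (kJ/mol): Na 53, Ge 119, As 78, Tl 19.
So from highest to lowest: Ge > As > Na > Tl.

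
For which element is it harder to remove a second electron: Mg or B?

IE_2 is the cost of taking one more electron from the +1 cation: Mg⁺ still has 1 valence electron; B⁺ still has 2 valence electrons.
All are still removing valence electrons, so compare the +1 ions as you would atoms: IE_2 generally rises across a period (higher Z_eff) and falls down a group (larger shell), subject to the usual subshell exceptions.
Valence configurations: Mg⁺ [Ne]3s¹, B⁺ [He]2s².
Approximate IE_2 values (kJ/mol): Mg 1451, B 2427.
So the second ionization energies run Mg < B.

B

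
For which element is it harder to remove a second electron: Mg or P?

P

The second ionization energy removes an electron from the +1 ion. For each element: Mg⁺ still has 1 valence electron; P⁺ still has 4 valence electrons.
All are still removing valence electrons, so compare the +1 ions as you would atoms: IE_2 generally rises across a period (higher Z_eff) and falls down a group (larger shell), subject to the usual subshell exceptions.
Valence configurations: Mg⁺ [Ne]3s¹, P⁺ [Ne]3s²3p².
The numbers (kJ/mol): Mg 1451, P 1907.
So the second ionization energies run Mg < P.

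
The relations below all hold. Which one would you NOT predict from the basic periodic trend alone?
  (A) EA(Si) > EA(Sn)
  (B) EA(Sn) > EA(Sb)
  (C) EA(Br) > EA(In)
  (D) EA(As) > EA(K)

(B)

The general trend: electron affinity increases across a period and decreases down a group.
(A) Si (period 3, group 14) vs Sn (period 5, group 14): the stated order agrees with the simple trend.
(B) Sn (period 5, group 14) vs Sb (period 5, group 15): the stated order contradicts the simple trend.
(C) Br (period 4, group 17) vs In (period 5, group 13): the stated order agrees with the simple trend.
(D) As (period 4, group 15) vs K (period 4, group 1): the stated order agrees with the simple trend.
The exception is (B): adding an electron to Sb's half-filled 5p³ is unfavourable, so Sn has the more exothermic EA.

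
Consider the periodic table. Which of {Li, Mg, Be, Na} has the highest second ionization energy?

Li

IE_2 is the cost of taking one more electron from the +1 cation: Li⁺ is the bare [He] core; Mg⁺ still has 1 valence electron; Be⁺ still has 1 valence electron; Na⁺ is the bare [Ne] core.
Breaking into a closed-shell core is much more expensive than removing a leftover valence electron — Na and Li have the largest IE_2 here.
Valence configurations: Mg⁺ [Ne]3s¹, Be⁺ [He]2s¹.
Approximate IE_2 values (kJ/mol): Li 7298, Mg 1451, Be 1757, Na 4562.
Hence IE_2: Mg < Be < Na < Li.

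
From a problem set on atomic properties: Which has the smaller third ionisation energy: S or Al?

Al

IE_3 is the cost of taking one more electron from the +2 cation: S²⁺ still has 4 valence electrons; Al²⁺ still has 1 valence electron.
All are still removing valence electrons, so compare the +2 ions as you would atoms: IE_3 generally rises across a period (higher Z_eff) and falls down a group (larger shell), subject to the usual subshell exceptions.
Valence configurations: S²⁺ [Ne]3s²3p², Al²⁺ [Ne]3s¹.
The numbers (kJ/mol): S 3357, Al 2745.
Overall IE_3 order: Al < S.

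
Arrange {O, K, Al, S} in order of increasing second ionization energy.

After 1 electron has been removed, what remains? O⁺ still has 5 valence electrons; K⁺ is the bare [Ar] core; Al⁺ still has 2 valence electrons; S⁺ still has 5 valence electrons.
Usually core removal costs more than valence removal, but here the competition is close: a tightly held n=2 valence electron can cost more to remove than an n=3 core electron, so the actual values have to decide it.
Valence configurations: O⁺ [He]2s²2p³, Al⁺ [Ne]3s², S⁺ [Ne]3s²3p³.
Tabulated IE_2 (kJ/mol): O 3388, K 3052, Al 1817, S 2252.
Overall IE_2 order: Al < S < K < O.

Al, S, K, O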